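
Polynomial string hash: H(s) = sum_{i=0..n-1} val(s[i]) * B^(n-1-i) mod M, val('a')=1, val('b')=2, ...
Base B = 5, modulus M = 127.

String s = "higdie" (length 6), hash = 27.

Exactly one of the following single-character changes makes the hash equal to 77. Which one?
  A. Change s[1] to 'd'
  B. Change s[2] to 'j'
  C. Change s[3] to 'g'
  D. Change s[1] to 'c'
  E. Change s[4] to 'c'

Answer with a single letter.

Option A: s[1]='i'->'d', delta=(4-9)*5^4 mod 127 = 50, hash=27+50 mod 127 = 77 <-- target
Option B: s[2]='g'->'j', delta=(10-7)*5^3 mod 127 = 121, hash=27+121 mod 127 = 21
Option C: s[3]='d'->'g', delta=(7-4)*5^2 mod 127 = 75, hash=27+75 mod 127 = 102
Option D: s[1]='i'->'c', delta=(3-9)*5^4 mod 127 = 60, hash=27+60 mod 127 = 87
Option E: s[4]='i'->'c', delta=(3-9)*5^1 mod 127 = 97, hash=27+97 mod 127 = 124

Answer: A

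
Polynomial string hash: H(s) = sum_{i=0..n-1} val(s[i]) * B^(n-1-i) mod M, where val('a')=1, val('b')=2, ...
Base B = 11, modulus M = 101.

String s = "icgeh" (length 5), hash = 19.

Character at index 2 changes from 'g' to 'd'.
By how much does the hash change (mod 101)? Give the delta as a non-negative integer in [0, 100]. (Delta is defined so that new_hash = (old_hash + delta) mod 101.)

Answer: 41

Derivation:
Delta formula: (val(new) - val(old)) * B^(n-1-k) mod M
  val('d') - val('g') = 4 - 7 = -3
  B^(n-1-k) = 11^2 mod 101 = 20
  Delta = -3 * 20 mod 101 = 41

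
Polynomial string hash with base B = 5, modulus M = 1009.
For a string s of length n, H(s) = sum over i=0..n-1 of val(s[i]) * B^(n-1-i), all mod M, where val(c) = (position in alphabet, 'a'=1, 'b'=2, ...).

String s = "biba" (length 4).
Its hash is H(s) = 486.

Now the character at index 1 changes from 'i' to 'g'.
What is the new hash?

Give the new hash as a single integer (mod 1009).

Answer: 436

Derivation:
val('i') = 9, val('g') = 7
Position k = 1, exponent = n-1-k = 2
B^2 mod M = 5^2 mod 1009 = 25
Delta = (7 - 9) * 25 mod 1009 = 959
New hash = (486 + 959) mod 1009 = 436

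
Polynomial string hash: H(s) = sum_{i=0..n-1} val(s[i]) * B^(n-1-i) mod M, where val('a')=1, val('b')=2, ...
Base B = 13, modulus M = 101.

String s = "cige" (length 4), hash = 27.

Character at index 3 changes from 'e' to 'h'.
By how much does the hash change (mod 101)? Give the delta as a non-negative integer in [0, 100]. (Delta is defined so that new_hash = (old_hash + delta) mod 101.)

Delta formula: (val(new) - val(old)) * B^(n-1-k) mod M
  val('h') - val('e') = 8 - 5 = 3
  B^(n-1-k) = 13^0 mod 101 = 1
  Delta = 3 * 1 mod 101 = 3

Answer: 3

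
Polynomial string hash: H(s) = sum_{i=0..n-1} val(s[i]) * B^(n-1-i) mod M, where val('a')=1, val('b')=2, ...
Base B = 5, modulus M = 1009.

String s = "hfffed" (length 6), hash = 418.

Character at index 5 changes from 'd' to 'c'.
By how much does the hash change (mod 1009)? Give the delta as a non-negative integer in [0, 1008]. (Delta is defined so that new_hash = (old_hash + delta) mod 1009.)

Delta formula: (val(new) - val(old)) * B^(n-1-k) mod M
  val('c') - val('d') = 3 - 4 = -1
  B^(n-1-k) = 5^0 mod 1009 = 1
  Delta = -1 * 1 mod 1009 = 1008

Answer: 1008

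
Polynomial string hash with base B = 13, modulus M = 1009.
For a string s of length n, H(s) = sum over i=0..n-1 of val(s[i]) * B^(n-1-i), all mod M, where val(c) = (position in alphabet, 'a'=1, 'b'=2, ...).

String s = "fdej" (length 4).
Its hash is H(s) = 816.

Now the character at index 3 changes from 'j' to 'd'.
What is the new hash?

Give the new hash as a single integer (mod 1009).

val('j') = 10, val('d') = 4
Position k = 3, exponent = n-1-k = 0
B^0 mod M = 13^0 mod 1009 = 1
Delta = (4 - 10) * 1 mod 1009 = 1003
New hash = (816 + 1003) mod 1009 = 810

Answer: 810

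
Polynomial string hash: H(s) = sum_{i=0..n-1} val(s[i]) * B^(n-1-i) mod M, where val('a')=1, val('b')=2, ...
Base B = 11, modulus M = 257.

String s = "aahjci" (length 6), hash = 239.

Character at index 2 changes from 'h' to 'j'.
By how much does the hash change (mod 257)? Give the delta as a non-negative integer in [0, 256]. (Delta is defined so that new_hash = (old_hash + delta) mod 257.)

Delta formula: (val(new) - val(old)) * B^(n-1-k) mod M
  val('j') - val('h') = 10 - 8 = 2
  B^(n-1-k) = 11^3 mod 257 = 46
  Delta = 2 * 46 mod 257 = 92

Answer: 92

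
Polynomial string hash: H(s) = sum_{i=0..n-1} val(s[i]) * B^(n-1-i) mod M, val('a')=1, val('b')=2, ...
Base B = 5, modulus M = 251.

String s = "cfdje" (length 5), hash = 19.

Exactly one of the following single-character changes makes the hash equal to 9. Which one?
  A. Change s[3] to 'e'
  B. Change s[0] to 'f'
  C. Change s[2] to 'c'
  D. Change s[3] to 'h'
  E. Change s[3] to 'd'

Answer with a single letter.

Option A: s[3]='j'->'e', delta=(5-10)*5^1 mod 251 = 226, hash=19+226 mod 251 = 245
Option B: s[0]='c'->'f', delta=(6-3)*5^4 mod 251 = 118, hash=19+118 mod 251 = 137
Option C: s[2]='d'->'c', delta=(3-4)*5^2 mod 251 = 226, hash=19+226 mod 251 = 245
Option D: s[3]='j'->'h', delta=(8-10)*5^1 mod 251 = 241, hash=19+241 mod 251 = 9 <-- target
Option E: s[3]='j'->'d', delta=(4-10)*5^1 mod 251 = 221, hash=19+221 mod 251 = 240

Answer: D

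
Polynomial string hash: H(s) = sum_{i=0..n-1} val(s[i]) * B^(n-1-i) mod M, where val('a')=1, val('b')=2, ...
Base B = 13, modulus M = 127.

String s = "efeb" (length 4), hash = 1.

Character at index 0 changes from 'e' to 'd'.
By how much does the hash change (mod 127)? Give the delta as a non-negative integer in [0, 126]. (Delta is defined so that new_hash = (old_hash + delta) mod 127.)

Answer: 89

Derivation:
Delta formula: (val(new) - val(old)) * B^(n-1-k) mod M
  val('d') - val('e') = 4 - 5 = -1
  B^(n-1-k) = 13^3 mod 127 = 38
  Delta = -1 * 38 mod 127 = 89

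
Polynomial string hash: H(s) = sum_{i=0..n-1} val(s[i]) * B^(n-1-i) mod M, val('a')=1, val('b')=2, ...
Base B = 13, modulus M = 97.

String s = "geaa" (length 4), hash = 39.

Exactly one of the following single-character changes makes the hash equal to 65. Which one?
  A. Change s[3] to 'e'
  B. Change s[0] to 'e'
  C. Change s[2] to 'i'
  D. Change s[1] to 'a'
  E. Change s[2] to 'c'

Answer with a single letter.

Option A: s[3]='a'->'e', delta=(5-1)*13^0 mod 97 = 4, hash=39+4 mod 97 = 43
Option B: s[0]='g'->'e', delta=(5-7)*13^3 mod 97 = 68, hash=39+68 mod 97 = 10
Option C: s[2]='a'->'i', delta=(9-1)*13^1 mod 97 = 7, hash=39+7 mod 97 = 46
Option D: s[1]='e'->'a', delta=(1-5)*13^2 mod 97 = 3, hash=39+3 mod 97 = 42
Option E: s[2]='a'->'c', delta=(3-1)*13^1 mod 97 = 26, hash=39+26 mod 97 = 65 <-- target

Answer: E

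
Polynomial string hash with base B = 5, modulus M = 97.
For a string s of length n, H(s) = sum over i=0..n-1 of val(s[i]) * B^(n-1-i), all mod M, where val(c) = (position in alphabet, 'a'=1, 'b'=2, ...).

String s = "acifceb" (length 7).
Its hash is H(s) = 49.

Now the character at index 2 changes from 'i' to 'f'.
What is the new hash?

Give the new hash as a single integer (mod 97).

Answer: 17

Derivation:
val('i') = 9, val('f') = 6
Position k = 2, exponent = n-1-k = 4
B^4 mod M = 5^4 mod 97 = 43
Delta = (6 - 9) * 43 mod 97 = 65
New hash = (49 + 65) mod 97 = 17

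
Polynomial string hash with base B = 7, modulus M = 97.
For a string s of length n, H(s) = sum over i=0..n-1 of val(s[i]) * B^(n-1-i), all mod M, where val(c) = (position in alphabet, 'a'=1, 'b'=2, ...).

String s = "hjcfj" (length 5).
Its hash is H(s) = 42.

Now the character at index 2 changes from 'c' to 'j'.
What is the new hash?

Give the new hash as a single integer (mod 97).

val('c') = 3, val('j') = 10
Position k = 2, exponent = n-1-k = 2
B^2 mod M = 7^2 mod 97 = 49
Delta = (10 - 3) * 49 mod 97 = 52
New hash = (42 + 52) mod 97 = 94

Answer: 94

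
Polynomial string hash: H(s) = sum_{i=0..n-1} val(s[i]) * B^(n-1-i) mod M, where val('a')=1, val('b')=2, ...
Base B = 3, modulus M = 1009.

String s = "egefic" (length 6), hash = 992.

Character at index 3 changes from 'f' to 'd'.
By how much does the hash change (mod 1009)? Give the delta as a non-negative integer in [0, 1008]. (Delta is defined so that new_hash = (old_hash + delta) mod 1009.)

Answer: 991

Derivation:
Delta formula: (val(new) - val(old)) * B^(n-1-k) mod M
  val('d') - val('f') = 4 - 6 = -2
  B^(n-1-k) = 3^2 mod 1009 = 9
  Delta = -2 * 9 mod 1009 = 991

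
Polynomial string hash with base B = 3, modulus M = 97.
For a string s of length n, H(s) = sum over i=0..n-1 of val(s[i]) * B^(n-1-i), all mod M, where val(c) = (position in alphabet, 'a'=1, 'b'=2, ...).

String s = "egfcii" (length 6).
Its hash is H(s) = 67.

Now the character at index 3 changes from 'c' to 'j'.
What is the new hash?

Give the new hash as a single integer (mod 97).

val('c') = 3, val('j') = 10
Position k = 3, exponent = n-1-k = 2
B^2 mod M = 3^2 mod 97 = 9
Delta = (10 - 3) * 9 mod 97 = 63
New hash = (67 + 63) mod 97 = 33

Answer: 33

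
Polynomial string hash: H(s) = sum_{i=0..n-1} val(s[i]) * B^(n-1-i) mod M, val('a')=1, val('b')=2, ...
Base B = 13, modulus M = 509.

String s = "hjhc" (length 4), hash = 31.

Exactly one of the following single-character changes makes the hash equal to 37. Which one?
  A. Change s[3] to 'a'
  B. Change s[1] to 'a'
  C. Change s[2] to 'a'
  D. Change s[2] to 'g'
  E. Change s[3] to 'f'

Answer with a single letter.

Option A: s[3]='c'->'a', delta=(1-3)*13^0 mod 509 = 507, hash=31+507 mod 509 = 29
Option B: s[1]='j'->'a', delta=(1-10)*13^2 mod 509 = 6, hash=31+6 mod 509 = 37 <-- target
Option C: s[2]='h'->'a', delta=(1-8)*13^1 mod 509 = 418, hash=31+418 mod 509 = 449
Option D: s[2]='h'->'g', delta=(7-8)*13^1 mod 509 = 496, hash=31+496 mod 509 = 18
Option E: s[3]='c'->'f', delta=(6-3)*13^0 mod 509 = 3, hash=31+3 mod 509 = 34

Answer: B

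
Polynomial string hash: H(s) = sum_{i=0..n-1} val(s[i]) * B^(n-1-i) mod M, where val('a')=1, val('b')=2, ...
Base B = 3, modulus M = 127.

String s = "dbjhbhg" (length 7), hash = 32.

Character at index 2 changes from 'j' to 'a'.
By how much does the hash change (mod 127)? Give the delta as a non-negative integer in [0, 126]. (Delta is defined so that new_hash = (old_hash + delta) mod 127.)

Answer: 33

Derivation:
Delta formula: (val(new) - val(old)) * B^(n-1-k) mod M
  val('a') - val('j') = 1 - 10 = -9
  B^(n-1-k) = 3^4 mod 127 = 81
  Delta = -9 * 81 mod 127 = 33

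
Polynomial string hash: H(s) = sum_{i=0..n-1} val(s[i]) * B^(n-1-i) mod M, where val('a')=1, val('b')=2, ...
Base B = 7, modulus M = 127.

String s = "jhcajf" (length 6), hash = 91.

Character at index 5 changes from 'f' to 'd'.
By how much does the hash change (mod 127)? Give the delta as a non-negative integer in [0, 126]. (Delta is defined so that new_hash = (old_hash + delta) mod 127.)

Delta formula: (val(new) - val(old)) * B^(n-1-k) mod M
  val('d') - val('f') = 4 - 6 = -2
  B^(n-1-k) = 7^0 mod 127 = 1
  Delta = -2 * 1 mod 127 = 125

Answer: 125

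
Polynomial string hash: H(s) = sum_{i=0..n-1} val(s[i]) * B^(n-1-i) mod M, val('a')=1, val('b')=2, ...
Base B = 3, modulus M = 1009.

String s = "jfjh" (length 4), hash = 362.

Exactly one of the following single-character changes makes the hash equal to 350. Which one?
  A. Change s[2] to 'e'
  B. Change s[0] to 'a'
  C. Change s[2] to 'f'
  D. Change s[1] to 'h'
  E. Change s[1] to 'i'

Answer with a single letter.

Option A: s[2]='j'->'e', delta=(5-10)*3^1 mod 1009 = 994, hash=362+994 mod 1009 = 347
Option B: s[0]='j'->'a', delta=(1-10)*3^3 mod 1009 = 766, hash=362+766 mod 1009 = 119
Option C: s[2]='j'->'f', delta=(6-10)*3^1 mod 1009 = 997, hash=362+997 mod 1009 = 350 <-- target
Option D: s[1]='f'->'h', delta=(8-6)*3^2 mod 1009 = 18, hash=362+18 mod 1009 = 380
Option E: s[1]='f'->'i', delta=(9-6)*3^2 mod 1009 = 27, hash=362+27 mod 1009 = 389

Answer: C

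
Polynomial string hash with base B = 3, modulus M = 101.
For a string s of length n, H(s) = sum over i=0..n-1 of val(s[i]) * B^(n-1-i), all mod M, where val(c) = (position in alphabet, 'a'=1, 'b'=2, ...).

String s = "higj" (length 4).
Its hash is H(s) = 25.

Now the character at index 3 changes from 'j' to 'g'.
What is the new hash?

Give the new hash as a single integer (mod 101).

Answer: 22

Derivation:
val('j') = 10, val('g') = 7
Position k = 3, exponent = n-1-k = 0
B^0 mod M = 3^0 mod 101 = 1
Delta = (7 - 10) * 1 mod 101 = 98
New hash = (25 + 98) mod 101 = 22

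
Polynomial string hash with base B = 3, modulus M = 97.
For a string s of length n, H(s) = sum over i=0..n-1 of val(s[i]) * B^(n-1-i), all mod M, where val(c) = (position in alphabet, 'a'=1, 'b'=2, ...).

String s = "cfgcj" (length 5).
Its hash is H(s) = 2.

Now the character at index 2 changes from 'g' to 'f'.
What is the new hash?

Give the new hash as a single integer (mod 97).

Answer: 90

Derivation:
val('g') = 7, val('f') = 6
Position k = 2, exponent = n-1-k = 2
B^2 mod M = 3^2 mod 97 = 9
Delta = (6 - 7) * 9 mod 97 = 88
New hash = (2 + 88) mod 97 = 90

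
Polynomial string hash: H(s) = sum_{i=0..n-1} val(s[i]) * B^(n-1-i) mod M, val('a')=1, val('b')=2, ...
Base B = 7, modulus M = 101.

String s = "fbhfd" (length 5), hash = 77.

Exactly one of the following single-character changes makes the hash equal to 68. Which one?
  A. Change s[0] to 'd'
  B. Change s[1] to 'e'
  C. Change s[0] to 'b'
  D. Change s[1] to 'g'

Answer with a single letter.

Option A: s[0]='f'->'d', delta=(4-6)*7^4 mod 101 = 46, hash=77+46 mod 101 = 22
Option B: s[1]='b'->'e', delta=(5-2)*7^3 mod 101 = 19, hash=77+19 mod 101 = 96
Option C: s[0]='f'->'b', delta=(2-6)*7^4 mod 101 = 92, hash=77+92 mod 101 = 68 <-- target
Option D: s[1]='b'->'g', delta=(7-2)*7^3 mod 101 = 99, hash=77+99 mod 101 = 75

Answer: C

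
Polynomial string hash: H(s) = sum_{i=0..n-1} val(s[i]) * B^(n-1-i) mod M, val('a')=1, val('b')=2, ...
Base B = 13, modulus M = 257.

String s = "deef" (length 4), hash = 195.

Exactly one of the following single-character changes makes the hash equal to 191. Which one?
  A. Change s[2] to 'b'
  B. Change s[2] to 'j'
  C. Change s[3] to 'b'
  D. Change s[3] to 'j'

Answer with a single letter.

Option A: s[2]='e'->'b', delta=(2-5)*13^1 mod 257 = 218, hash=195+218 mod 257 = 156
Option B: s[2]='e'->'j', delta=(10-5)*13^1 mod 257 = 65, hash=195+65 mod 257 = 3
Option C: s[3]='f'->'b', delta=(2-6)*13^0 mod 257 = 253, hash=195+253 mod 257 = 191 <-- target
Option D: s[3]='f'->'j', delta=(10-6)*13^0 mod 257 = 4, hash=195+4 mod 257 = 199

Answer: C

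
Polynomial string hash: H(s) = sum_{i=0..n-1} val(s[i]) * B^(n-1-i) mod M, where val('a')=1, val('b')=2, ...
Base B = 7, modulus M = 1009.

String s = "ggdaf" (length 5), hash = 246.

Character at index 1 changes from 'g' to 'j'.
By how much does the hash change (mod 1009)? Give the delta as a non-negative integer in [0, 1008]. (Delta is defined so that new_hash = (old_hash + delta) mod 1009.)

Delta formula: (val(new) - val(old)) * B^(n-1-k) mod M
  val('j') - val('g') = 10 - 7 = 3
  B^(n-1-k) = 7^3 mod 1009 = 343
  Delta = 3 * 343 mod 1009 = 20

Answer: 20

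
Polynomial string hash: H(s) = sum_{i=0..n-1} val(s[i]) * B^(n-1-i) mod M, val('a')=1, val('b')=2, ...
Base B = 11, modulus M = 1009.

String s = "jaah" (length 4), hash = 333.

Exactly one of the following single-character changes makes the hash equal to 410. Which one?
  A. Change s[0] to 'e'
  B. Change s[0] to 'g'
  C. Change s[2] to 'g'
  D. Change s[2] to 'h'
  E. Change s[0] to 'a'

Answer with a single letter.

Option A: s[0]='j'->'e', delta=(5-10)*11^3 mod 1009 = 408, hash=333+408 mod 1009 = 741
Option B: s[0]='j'->'g', delta=(7-10)*11^3 mod 1009 = 43, hash=333+43 mod 1009 = 376
Option C: s[2]='a'->'g', delta=(7-1)*11^1 mod 1009 = 66, hash=333+66 mod 1009 = 399
Option D: s[2]='a'->'h', delta=(8-1)*11^1 mod 1009 = 77, hash=333+77 mod 1009 = 410 <-- target
Option E: s[0]='j'->'a', delta=(1-10)*11^3 mod 1009 = 129, hash=333+129 mod 1009 = 462

Answer: D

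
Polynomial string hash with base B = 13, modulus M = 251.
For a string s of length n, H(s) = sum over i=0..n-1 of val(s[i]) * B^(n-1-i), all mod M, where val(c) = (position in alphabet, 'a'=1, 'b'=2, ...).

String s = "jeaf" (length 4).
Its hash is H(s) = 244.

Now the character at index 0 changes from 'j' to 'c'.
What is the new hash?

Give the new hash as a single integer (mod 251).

Answer: 176

Derivation:
val('j') = 10, val('c') = 3
Position k = 0, exponent = n-1-k = 3
B^3 mod M = 13^3 mod 251 = 189
Delta = (3 - 10) * 189 mod 251 = 183
New hash = (244 + 183) mod 251 = 176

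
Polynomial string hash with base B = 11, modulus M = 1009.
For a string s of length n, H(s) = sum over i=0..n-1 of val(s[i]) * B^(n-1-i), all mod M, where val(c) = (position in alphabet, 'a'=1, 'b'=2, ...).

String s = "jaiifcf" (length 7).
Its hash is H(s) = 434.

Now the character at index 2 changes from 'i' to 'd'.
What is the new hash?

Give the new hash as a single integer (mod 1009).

val('i') = 9, val('d') = 4
Position k = 2, exponent = n-1-k = 4
B^4 mod M = 11^4 mod 1009 = 515
Delta = (4 - 9) * 515 mod 1009 = 452
New hash = (434 + 452) mod 1009 = 886

Answer: 886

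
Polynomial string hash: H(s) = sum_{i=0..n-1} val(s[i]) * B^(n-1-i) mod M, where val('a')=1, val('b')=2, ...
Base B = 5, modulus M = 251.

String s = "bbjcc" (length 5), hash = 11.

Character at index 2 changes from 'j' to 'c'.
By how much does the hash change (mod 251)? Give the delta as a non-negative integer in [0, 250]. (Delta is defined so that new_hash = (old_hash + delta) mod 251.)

Delta formula: (val(new) - val(old)) * B^(n-1-k) mod M
  val('c') - val('j') = 3 - 10 = -7
  B^(n-1-k) = 5^2 mod 251 = 25
  Delta = -7 * 25 mod 251 = 76

Answer: 76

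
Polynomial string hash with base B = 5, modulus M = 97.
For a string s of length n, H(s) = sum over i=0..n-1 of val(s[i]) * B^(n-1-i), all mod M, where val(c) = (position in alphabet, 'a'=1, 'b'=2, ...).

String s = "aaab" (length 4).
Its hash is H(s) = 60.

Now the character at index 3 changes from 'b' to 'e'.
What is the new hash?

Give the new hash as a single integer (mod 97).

Answer: 63

Derivation:
val('b') = 2, val('e') = 5
Position k = 3, exponent = n-1-k = 0
B^0 mod M = 5^0 mod 97 = 1
Delta = (5 - 2) * 1 mod 97 = 3
New hash = (60 + 3) mod 97 = 63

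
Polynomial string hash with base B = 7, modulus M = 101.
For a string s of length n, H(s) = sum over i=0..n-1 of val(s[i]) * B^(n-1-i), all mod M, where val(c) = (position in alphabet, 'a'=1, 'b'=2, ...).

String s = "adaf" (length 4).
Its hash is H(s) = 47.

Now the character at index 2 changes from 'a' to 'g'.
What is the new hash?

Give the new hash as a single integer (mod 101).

Answer: 89

Derivation:
val('a') = 1, val('g') = 7
Position k = 2, exponent = n-1-k = 1
B^1 mod M = 7^1 mod 101 = 7
Delta = (7 - 1) * 7 mod 101 = 42
New hash = (47 + 42) mod 101 = 89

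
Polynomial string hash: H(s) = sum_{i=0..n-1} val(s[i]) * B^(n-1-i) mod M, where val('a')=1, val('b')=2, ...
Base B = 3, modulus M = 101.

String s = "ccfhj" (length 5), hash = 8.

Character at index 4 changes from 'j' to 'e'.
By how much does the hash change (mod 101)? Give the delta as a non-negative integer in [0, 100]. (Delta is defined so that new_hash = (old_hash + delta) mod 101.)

Delta formula: (val(new) - val(old)) * B^(n-1-k) mod M
  val('e') - val('j') = 5 - 10 = -5
  B^(n-1-k) = 3^0 mod 101 = 1
  Delta = -5 * 1 mod 101 = 96

Answer: 96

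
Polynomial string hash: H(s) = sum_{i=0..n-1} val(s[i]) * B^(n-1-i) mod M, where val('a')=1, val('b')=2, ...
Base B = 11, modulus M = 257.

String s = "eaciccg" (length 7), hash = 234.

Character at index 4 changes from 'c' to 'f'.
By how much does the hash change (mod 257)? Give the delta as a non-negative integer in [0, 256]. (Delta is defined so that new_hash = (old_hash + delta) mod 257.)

Answer: 106

Derivation:
Delta formula: (val(new) - val(old)) * B^(n-1-k) mod M
  val('f') - val('c') = 6 - 3 = 3
  B^(n-1-k) = 11^2 mod 257 = 121
  Delta = 3 * 121 mod 257 = 106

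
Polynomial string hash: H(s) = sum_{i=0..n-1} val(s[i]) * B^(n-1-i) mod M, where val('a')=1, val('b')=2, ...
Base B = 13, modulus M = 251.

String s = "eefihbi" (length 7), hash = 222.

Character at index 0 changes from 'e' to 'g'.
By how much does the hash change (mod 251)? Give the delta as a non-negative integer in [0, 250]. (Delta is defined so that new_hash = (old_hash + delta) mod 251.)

Answer: 158

Derivation:
Delta formula: (val(new) - val(old)) * B^(n-1-k) mod M
  val('g') - val('e') = 7 - 5 = 2
  B^(n-1-k) = 13^6 mod 251 = 79
  Delta = 2 * 79 mod 251 = 158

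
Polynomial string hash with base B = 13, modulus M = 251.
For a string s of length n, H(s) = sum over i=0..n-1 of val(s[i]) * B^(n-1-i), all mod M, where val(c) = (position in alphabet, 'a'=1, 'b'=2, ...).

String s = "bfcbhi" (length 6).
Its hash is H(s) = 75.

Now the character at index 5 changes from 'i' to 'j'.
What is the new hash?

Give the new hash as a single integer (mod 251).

val('i') = 9, val('j') = 10
Position k = 5, exponent = n-1-k = 0
B^0 mod M = 13^0 mod 251 = 1
Delta = (10 - 9) * 1 mod 251 = 1
New hash = (75 + 1) mod 251 = 76

Answer: 76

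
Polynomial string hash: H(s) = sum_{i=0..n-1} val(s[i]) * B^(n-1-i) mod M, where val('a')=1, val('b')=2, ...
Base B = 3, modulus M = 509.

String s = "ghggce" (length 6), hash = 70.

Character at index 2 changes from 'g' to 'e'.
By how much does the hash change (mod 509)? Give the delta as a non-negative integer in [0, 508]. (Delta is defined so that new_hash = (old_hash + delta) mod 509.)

Delta formula: (val(new) - val(old)) * B^(n-1-k) mod M
  val('e') - val('g') = 5 - 7 = -2
  B^(n-1-k) = 3^3 mod 509 = 27
  Delta = -2 * 27 mod 509 = 455

Answer: 455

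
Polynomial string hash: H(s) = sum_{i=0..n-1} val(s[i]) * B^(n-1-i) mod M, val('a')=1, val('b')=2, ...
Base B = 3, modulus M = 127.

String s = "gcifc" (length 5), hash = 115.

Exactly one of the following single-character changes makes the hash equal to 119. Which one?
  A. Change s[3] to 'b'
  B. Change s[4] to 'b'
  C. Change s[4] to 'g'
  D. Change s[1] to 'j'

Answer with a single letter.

Option A: s[3]='f'->'b', delta=(2-6)*3^1 mod 127 = 115, hash=115+115 mod 127 = 103
Option B: s[4]='c'->'b', delta=(2-3)*3^0 mod 127 = 126, hash=115+126 mod 127 = 114
Option C: s[4]='c'->'g', delta=(7-3)*3^0 mod 127 = 4, hash=115+4 mod 127 = 119 <-- target
Option D: s[1]='c'->'j', delta=(10-3)*3^3 mod 127 = 62, hash=115+62 mod 127 = 50

Answer: C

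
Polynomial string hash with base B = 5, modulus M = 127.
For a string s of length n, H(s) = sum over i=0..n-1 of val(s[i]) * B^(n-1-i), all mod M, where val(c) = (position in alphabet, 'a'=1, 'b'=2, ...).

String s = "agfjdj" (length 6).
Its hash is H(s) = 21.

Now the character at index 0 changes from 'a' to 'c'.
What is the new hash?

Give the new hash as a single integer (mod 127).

val('a') = 1, val('c') = 3
Position k = 0, exponent = n-1-k = 5
B^5 mod M = 5^5 mod 127 = 77
Delta = (3 - 1) * 77 mod 127 = 27
New hash = (21 + 27) mod 127 = 48

Answer: 48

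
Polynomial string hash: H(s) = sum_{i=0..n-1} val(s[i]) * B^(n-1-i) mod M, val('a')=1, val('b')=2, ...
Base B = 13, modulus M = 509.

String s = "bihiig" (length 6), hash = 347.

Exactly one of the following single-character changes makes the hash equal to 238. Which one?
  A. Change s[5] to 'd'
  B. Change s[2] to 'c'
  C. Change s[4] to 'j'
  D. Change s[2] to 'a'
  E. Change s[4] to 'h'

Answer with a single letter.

Answer: D

Derivation:
Option A: s[5]='g'->'d', delta=(4-7)*13^0 mod 509 = 506, hash=347+506 mod 509 = 344
Option B: s[2]='h'->'c', delta=(3-8)*13^3 mod 509 = 213, hash=347+213 mod 509 = 51
Option C: s[4]='i'->'j', delta=(10-9)*13^1 mod 509 = 13, hash=347+13 mod 509 = 360
Option D: s[2]='h'->'a', delta=(1-8)*13^3 mod 509 = 400, hash=347+400 mod 509 = 238 <-- target
Option E: s[4]='i'->'h', delta=(8-9)*13^1 mod 509 = 496, hash=347+496 mod 509 = 334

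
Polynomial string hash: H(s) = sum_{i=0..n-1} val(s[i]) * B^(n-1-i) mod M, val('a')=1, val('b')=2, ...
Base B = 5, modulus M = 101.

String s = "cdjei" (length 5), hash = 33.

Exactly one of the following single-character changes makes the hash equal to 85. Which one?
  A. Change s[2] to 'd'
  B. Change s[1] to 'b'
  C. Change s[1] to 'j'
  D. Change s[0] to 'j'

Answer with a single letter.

Option A: s[2]='j'->'d', delta=(4-10)*5^2 mod 101 = 52, hash=33+52 mod 101 = 85 <-- target
Option B: s[1]='d'->'b', delta=(2-4)*5^3 mod 101 = 53, hash=33+53 mod 101 = 86
Option C: s[1]='d'->'j', delta=(10-4)*5^3 mod 101 = 43, hash=33+43 mod 101 = 76
Option D: s[0]='c'->'j', delta=(10-3)*5^4 mod 101 = 32, hash=33+32 mod 101 = 65

Answer: A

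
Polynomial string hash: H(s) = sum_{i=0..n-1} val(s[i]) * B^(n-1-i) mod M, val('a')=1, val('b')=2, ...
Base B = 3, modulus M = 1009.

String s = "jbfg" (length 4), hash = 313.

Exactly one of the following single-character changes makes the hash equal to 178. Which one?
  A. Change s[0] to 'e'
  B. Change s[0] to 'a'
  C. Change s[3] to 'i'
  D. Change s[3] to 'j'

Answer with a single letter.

Answer: A

Derivation:
Option A: s[0]='j'->'e', delta=(5-10)*3^3 mod 1009 = 874, hash=313+874 mod 1009 = 178 <-- target
Option B: s[0]='j'->'a', delta=(1-10)*3^3 mod 1009 = 766, hash=313+766 mod 1009 = 70
Option C: s[3]='g'->'i', delta=(9-7)*3^0 mod 1009 = 2, hash=313+2 mod 1009 = 315
Option D: s[3]='g'->'j', delta=(10-7)*3^0 mod 1009 = 3, hash=313+3 mod 1009 = 316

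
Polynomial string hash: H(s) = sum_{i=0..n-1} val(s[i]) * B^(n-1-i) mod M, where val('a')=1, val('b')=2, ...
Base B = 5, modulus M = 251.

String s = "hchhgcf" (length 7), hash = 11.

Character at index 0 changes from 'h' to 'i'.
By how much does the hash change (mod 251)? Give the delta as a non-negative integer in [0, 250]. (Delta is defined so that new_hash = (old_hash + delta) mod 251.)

Answer: 63

Derivation:
Delta formula: (val(new) - val(old)) * B^(n-1-k) mod M
  val('i') - val('h') = 9 - 8 = 1
  B^(n-1-k) = 5^6 mod 251 = 63
  Delta = 1 * 63 mod 251 = 63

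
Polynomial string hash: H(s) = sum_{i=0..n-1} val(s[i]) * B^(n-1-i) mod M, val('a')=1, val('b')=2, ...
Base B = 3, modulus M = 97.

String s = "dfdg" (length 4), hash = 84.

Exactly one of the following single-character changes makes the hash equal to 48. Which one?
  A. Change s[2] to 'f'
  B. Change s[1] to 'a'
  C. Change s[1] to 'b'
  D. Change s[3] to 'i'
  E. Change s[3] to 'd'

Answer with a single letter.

Answer: C

Derivation:
Option A: s[2]='d'->'f', delta=(6-4)*3^1 mod 97 = 6, hash=84+6 mod 97 = 90
Option B: s[1]='f'->'a', delta=(1-6)*3^2 mod 97 = 52, hash=84+52 mod 97 = 39
Option C: s[1]='f'->'b', delta=(2-6)*3^2 mod 97 = 61, hash=84+61 mod 97 = 48 <-- target
Option D: s[3]='g'->'i', delta=(9-7)*3^0 mod 97 = 2, hash=84+2 mod 97 = 86
Option E: s[3]='g'->'d', delta=(4-7)*3^0 mod 97 = 94, hash=84+94 mod 97 = 81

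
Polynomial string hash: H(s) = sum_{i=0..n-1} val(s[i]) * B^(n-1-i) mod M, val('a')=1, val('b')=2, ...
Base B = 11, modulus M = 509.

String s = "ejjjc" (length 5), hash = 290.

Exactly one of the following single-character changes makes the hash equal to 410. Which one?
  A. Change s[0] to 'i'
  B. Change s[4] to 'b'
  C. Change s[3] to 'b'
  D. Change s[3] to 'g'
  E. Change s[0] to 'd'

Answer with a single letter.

Answer: E

Derivation:
Option A: s[0]='e'->'i', delta=(9-5)*11^4 mod 509 = 29, hash=290+29 mod 509 = 319
Option B: s[4]='c'->'b', delta=(2-3)*11^0 mod 509 = 508, hash=290+508 mod 509 = 289
Option C: s[3]='j'->'b', delta=(2-10)*11^1 mod 509 = 421, hash=290+421 mod 509 = 202
Option D: s[3]='j'->'g', delta=(7-10)*11^1 mod 509 = 476, hash=290+476 mod 509 = 257
Option E: s[0]='e'->'d', delta=(4-5)*11^4 mod 509 = 120, hash=290+120 mod 509 = 410 <-- target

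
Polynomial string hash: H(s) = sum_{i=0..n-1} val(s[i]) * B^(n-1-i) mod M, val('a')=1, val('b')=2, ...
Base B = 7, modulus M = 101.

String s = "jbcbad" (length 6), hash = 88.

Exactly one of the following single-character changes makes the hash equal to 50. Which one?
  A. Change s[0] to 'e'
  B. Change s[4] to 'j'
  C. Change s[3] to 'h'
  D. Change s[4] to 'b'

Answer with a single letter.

Option A: s[0]='j'->'e', delta=(5-10)*7^5 mod 101 = 98, hash=88+98 mod 101 = 85
Option B: s[4]='a'->'j', delta=(10-1)*7^1 mod 101 = 63, hash=88+63 mod 101 = 50 <-- target
Option C: s[3]='b'->'h', delta=(8-2)*7^2 mod 101 = 92, hash=88+92 mod 101 = 79
Option D: s[4]='a'->'b', delta=(2-1)*7^1 mod 101 = 7, hash=88+7 mod 101 = 95

Answer: B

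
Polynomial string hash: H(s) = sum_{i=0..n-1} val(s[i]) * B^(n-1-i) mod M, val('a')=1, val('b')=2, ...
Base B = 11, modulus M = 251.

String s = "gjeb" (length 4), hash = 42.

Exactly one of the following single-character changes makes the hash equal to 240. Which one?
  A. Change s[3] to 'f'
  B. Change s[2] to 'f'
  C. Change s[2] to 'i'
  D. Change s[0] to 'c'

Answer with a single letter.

Answer: D

Derivation:
Option A: s[3]='b'->'f', delta=(6-2)*11^0 mod 251 = 4, hash=42+4 mod 251 = 46
Option B: s[2]='e'->'f', delta=(6-5)*11^1 mod 251 = 11, hash=42+11 mod 251 = 53
Option C: s[2]='e'->'i', delta=(9-5)*11^1 mod 251 = 44, hash=42+44 mod 251 = 86
Option D: s[0]='g'->'c', delta=(3-7)*11^3 mod 251 = 198, hash=42+198 mod 251 = 240 <-- target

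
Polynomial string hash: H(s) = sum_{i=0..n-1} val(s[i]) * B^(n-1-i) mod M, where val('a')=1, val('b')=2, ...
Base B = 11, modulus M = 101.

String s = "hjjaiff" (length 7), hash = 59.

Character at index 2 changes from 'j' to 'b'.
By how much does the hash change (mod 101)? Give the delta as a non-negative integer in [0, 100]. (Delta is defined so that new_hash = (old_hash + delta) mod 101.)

Answer: 32

Derivation:
Delta formula: (val(new) - val(old)) * B^(n-1-k) mod M
  val('b') - val('j') = 2 - 10 = -8
  B^(n-1-k) = 11^4 mod 101 = 97
  Delta = -8 * 97 mod 101 = 32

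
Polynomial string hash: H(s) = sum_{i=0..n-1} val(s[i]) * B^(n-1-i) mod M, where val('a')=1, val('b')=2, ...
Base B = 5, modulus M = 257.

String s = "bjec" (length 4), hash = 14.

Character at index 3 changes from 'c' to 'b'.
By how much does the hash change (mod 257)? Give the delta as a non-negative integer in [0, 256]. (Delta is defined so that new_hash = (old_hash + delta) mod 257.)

Answer: 256

Derivation:
Delta formula: (val(new) - val(old)) * B^(n-1-k) mod M
  val('b') - val('c') = 2 - 3 = -1
  B^(n-1-k) = 5^0 mod 257 = 1
  Delta = -1 * 1 mod 257 = 256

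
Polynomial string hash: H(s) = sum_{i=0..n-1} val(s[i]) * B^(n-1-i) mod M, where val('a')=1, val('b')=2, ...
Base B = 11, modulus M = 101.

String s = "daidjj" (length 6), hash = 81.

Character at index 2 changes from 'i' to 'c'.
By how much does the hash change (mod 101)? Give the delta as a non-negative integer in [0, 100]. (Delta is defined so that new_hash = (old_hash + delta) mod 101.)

Answer: 94

Derivation:
Delta formula: (val(new) - val(old)) * B^(n-1-k) mod M
  val('c') - val('i') = 3 - 9 = -6
  B^(n-1-k) = 11^3 mod 101 = 18
  Delta = -6 * 18 mod 101 = 94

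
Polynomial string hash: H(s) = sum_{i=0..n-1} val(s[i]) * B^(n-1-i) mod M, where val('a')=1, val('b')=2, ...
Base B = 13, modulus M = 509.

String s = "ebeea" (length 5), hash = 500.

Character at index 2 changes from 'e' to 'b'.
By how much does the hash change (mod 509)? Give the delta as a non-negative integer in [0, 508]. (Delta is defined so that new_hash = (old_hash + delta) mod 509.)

Delta formula: (val(new) - val(old)) * B^(n-1-k) mod M
  val('b') - val('e') = 2 - 5 = -3
  B^(n-1-k) = 13^2 mod 509 = 169
  Delta = -3 * 169 mod 509 = 2

Answer: 2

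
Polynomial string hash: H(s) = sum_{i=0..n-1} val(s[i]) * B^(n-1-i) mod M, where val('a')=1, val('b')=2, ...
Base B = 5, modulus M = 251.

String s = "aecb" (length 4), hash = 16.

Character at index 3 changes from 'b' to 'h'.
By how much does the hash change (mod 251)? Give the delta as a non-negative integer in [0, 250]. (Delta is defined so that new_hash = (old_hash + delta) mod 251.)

Answer: 6

Derivation:
Delta formula: (val(new) - val(old)) * B^(n-1-k) mod M
  val('h') - val('b') = 8 - 2 = 6
  B^(n-1-k) = 5^0 mod 251 = 1
  Delta = 6 * 1 mod 251 = 6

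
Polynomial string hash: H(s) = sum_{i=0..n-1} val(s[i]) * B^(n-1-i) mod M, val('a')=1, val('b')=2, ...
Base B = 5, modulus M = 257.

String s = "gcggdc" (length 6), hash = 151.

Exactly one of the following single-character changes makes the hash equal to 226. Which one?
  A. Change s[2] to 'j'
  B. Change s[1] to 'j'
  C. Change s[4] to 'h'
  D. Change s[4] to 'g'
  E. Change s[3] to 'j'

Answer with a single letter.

Option A: s[2]='g'->'j', delta=(10-7)*5^3 mod 257 = 118, hash=151+118 mod 257 = 12
Option B: s[1]='c'->'j', delta=(10-3)*5^4 mod 257 = 6, hash=151+6 mod 257 = 157
Option C: s[4]='d'->'h', delta=(8-4)*5^1 mod 257 = 20, hash=151+20 mod 257 = 171
Option D: s[4]='d'->'g', delta=(7-4)*5^1 mod 257 = 15, hash=151+15 mod 257 = 166
Option E: s[3]='g'->'j', delta=(10-7)*5^2 mod 257 = 75, hash=151+75 mod 257 = 226 <-- target

Answer: E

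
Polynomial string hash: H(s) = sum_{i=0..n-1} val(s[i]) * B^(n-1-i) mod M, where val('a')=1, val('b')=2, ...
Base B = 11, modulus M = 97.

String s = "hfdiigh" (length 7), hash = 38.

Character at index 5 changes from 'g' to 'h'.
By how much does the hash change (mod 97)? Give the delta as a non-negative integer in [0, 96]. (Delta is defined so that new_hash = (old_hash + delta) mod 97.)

Delta formula: (val(new) - val(old)) * B^(n-1-k) mod M
  val('h') - val('g') = 8 - 7 = 1
  B^(n-1-k) = 11^1 mod 97 = 11
  Delta = 1 * 11 mod 97 = 11

Answer: 11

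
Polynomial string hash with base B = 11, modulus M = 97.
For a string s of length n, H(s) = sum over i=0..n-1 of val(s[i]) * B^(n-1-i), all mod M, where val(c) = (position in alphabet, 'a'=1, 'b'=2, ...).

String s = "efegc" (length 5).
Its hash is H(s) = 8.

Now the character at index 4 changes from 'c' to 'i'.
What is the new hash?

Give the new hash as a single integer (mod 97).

Answer: 14

Derivation:
val('c') = 3, val('i') = 9
Position k = 4, exponent = n-1-k = 0
B^0 mod M = 11^0 mod 97 = 1
Delta = (9 - 3) * 1 mod 97 = 6
New hash = (8 + 6) mod 97 = 14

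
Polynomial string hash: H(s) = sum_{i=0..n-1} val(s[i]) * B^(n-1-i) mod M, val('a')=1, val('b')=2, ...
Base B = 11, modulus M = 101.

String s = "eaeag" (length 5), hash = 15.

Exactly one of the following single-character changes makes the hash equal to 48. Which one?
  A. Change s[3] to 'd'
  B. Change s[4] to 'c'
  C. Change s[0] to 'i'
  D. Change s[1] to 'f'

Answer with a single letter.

Option A: s[3]='a'->'d', delta=(4-1)*11^1 mod 101 = 33, hash=15+33 mod 101 = 48 <-- target
Option B: s[4]='g'->'c', delta=(3-7)*11^0 mod 101 = 97, hash=15+97 mod 101 = 11
Option C: s[0]='e'->'i', delta=(9-5)*11^4 mod 101 = 85, hash=15+85 mod 101 = 100
Option D: s[1]='a'->'f', delta=(6-1)*11^3 mod 101 = 90, hash=15+90 mod 101 = 4

Answer: A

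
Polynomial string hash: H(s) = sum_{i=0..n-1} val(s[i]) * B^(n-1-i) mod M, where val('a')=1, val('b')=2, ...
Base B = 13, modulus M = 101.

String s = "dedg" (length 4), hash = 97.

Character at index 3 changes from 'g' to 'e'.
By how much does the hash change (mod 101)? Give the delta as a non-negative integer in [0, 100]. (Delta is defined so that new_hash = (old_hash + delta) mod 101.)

Delta formula: (val(new) - val(old)) * B^(n-1-k) mod M
  val('e') - val('g') = 5 - 7 = -2
  B^(n-1-k) = 13^0 mod 101 = 1
  Delta = -2 * 1 mod 101 = 99

Answer: 99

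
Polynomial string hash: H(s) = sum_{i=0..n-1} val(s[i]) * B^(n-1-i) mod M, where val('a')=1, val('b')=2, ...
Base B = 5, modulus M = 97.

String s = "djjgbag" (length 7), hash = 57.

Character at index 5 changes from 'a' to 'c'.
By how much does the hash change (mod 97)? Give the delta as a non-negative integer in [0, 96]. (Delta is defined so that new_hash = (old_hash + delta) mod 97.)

Delta formula: (val(new) - val(old)) * B^(n-1-k) mod M
  val('c') - val('a') = 3 - 1 = 2
  B^(n-1-k) = 5^1 mod 97 = 5
  Delta = 2 * 5 mod 97 = 10

Answer: 10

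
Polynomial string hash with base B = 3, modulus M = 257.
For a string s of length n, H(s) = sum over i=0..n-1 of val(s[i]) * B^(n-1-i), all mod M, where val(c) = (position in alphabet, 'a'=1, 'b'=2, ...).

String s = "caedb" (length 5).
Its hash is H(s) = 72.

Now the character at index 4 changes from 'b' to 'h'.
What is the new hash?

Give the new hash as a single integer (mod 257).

val('b') = 2, val('h') = 8
Position k = 4, exponent = n-1-k = 0
B^0 mod M = 3^0 mod 257 = 1
Delta = (8 - 2) * 1 mod 257 = 6
New hash = (72 + 6) mod 257 = 78

Answer: 78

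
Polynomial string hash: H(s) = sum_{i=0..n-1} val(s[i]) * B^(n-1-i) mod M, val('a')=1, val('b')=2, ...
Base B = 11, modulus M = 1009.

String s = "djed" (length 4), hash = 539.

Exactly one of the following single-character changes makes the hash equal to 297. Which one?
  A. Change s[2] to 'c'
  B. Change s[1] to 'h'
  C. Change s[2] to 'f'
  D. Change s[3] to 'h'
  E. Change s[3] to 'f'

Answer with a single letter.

Answer: B

Derivation:
Option A: s[2]='e'->'c', delta=(3-5)*11^1 mod 1009 = 987, hash=539+987 mod 1009 = 517
Option B: s[1]='j'->'h', delta=(8-10)*11^2 mod 1009 = 767, hash=539+767 mod 1009 = 297 <-- target
Option C: s[2]='e'->'f', delta=(6-5)*11^1 mod 1009 = 11, hash=539+11 mod 1009 = 550
Option D: s[3]='d'->'h', delta=(8-4)*11^0 mod 1009 = 4, hash=539+4 mod 1009 = 543
Option E: s[3]='d'->'f', delta=(6-4)*11^0 mod 1009 = 2, hash=539+2 mod 1009 = 541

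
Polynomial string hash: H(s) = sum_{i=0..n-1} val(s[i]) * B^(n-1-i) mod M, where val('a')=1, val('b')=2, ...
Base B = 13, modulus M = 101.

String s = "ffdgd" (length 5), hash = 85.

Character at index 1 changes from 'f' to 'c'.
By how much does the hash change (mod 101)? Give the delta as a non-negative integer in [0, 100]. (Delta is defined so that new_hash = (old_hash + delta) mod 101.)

Answer: 75

Derivation:
Delta formula: (val(new) - val(old)) * B^(n-1-k) mod M
  val('c') - val('f') = 3 - 6 = -3
  B^(n-1-k) = 13^3 mod 101 = 76
  Delta = -3 * 76 mod 101 = 75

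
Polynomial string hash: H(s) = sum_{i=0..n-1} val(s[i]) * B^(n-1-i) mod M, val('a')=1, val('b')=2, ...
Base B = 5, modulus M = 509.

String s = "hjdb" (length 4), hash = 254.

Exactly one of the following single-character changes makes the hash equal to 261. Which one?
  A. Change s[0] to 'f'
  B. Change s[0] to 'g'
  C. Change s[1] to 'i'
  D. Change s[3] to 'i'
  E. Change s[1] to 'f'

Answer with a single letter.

Option A: s[0]='h'->'f', delta=(6-8)*5^3 mod 509 = 259, hash=254+259 mod 509 = 4
Option B: s[0]='h'->'g', delta=(7-8)*5^3 mod 509 = 384, hash=254+384 mod 509 = 129
Option C: s[1]='j'->'i', delta=(9-10)*5^2 mod 509 = 484, hash=254+484 mod 509 = 229
Option D: s[3]='b'->'i', delta=(9-2)*5^0 mod 509 = 7, hash=254+7 mod 509 = 261 <-- target
Option E: s[1]='j'->'f', delta=(6-10)*5^2 mod 509 = 409, hash=254+409 mod 509 = 154

Answer: D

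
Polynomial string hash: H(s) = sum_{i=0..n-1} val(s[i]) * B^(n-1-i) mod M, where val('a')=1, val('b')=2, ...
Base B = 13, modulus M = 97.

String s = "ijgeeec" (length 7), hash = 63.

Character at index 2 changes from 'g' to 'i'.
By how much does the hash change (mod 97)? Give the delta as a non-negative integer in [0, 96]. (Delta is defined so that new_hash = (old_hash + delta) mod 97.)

Answer: 86

Derivation:
Delta formula: (val(new) - val(old)) * B^(n-1-k) mod M
  val('i') - val('g') = 9 - 7 = 2
  B^(n-1-k) = 13^4 mod 97 = 43
  Delta = 2 * 43 mod 97 = 86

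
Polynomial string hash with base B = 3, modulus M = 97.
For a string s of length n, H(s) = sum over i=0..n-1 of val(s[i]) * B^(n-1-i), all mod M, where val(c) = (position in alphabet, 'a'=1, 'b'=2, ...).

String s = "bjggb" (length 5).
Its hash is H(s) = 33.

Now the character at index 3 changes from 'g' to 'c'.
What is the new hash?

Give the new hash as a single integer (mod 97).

val('g') = 7, val('c') = 3
Position k = 3, exponent = n-1-k = 1
B^1 mod M = 3^1 mod 97 = 3
Delta = (3 - 7) * 3 mod 97 = 85
New hash = (33 + 85) mod 97 = 21

Answer: 21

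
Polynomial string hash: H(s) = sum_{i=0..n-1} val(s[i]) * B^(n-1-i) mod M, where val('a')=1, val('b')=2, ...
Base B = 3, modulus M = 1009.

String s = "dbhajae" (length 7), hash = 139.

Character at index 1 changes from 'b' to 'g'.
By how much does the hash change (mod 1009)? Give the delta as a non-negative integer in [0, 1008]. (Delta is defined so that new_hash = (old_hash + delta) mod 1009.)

Delta formula: (val(new) - val(old)) * B^(n-1-k) mod M
  val('g') - val('b') = 7 - 2 = 5
  B^(n-1-k) = 3^5 mod 1009 = 243
  Delta = 5 * 243 mod 1009 = 206

Answer: 206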